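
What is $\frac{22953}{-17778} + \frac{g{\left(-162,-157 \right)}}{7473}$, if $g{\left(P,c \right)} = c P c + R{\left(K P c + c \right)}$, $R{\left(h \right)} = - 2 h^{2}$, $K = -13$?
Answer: $- \frac{1296964120520363}{44284998} \approx -2.9287 \cdot 10^{7}$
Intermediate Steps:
$g{\left(P,c \right)} = - 2 \left(c - 13 P c\right)^{2} + P c^{2}$ ($g{\left(P,c \right)} = c P c - 2 \left(- 13 P c + c\right)^{2} = P c c - 2 \left(- 13 P c + c\right)^{2} = P c^{2} - 2 \left(c - 13 P c\right)^{2} = - 2 \left(c - 13 P c\right)^{2} + P c^{2}$)
$\frac{22953}{-17778} + \frac{g{\left(-162,-157 \right)}}{7473} = \frac{22953}{-17778} + \frac{\left(-157\right)^{2} \left(-162 - 2 \left(-1 + 13 \left(-162\right)\right)^{2}\right)}{7473} = 22953 \left(- \frac{1}{17778}\right) + 24649 \left(-162 - 2 \left(-1 - 2106\right)^{2}\right) \frac{1}{7473} = - \frac{7651}{5926} + 24649 \left(-162 - 2 \left(-2107\right)^{2}\right) \frac{1}{7473} = - \frac{7651}{5926} + 24649 \left(-162 - 8878898\right) \frac{1}{7473} = - \frac{7651}{5926} + 24649 \left(-8879060\right) \frac{1}{7473} = - \frac{7651}{5926} - \frac{218859949940}{7473} = - \frac{1296964120520363}{44284998}$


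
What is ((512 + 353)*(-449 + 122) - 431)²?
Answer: 80250957796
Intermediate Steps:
((512 + 353)*(-449 + 122) - 431)² = (865*(-327) - 431)² = (-282855 - 431)² = (-283286)² = 80250957796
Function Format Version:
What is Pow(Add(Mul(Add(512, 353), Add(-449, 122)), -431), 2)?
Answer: 80250957796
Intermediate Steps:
Pow(Add(Mul(Add(512, 353), Add(-449, 122)), -431), 2) = Pow(Add(Mul(865, -327), -431), 2) = Pow(Add(-282855, -431), 2) = Pow(-283286, 2) = 80250957796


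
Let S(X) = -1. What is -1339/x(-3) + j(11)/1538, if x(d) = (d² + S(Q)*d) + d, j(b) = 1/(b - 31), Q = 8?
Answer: -41187649/276840 ≈ -148.78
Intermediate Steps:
j(b) = 1/(-31 + b)
x(d) = d² (x(d) = (d² - d) + d = d²)
-1339/x(-3) + j(11)/1538 = -1339/((-3)²) + 1/((-31 + 11)*1538) = -1339/9 + (1/1538)/(-20) = -1339*⅑ - 1/20*1/1538 = -1339/9 - 1/30760 = -41187649/276840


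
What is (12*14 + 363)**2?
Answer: 281961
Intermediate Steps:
(12*14 + 363)**2 = (168 + 363)**2 = 531**2 = 281961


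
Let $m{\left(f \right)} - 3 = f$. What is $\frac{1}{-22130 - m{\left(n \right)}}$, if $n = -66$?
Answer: $- \frac{1}{22067} \approx -4.5317 \cdot 10^{-5}$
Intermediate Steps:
$m{\left(f \right)} = 3 + f$
$\frac{1}{-22130 - m{\left(n \right)}} = \frac{1}{-22130 - \left(3 - 66\right)} = \frac{1}{-22130 - -63} = \frac{1}{-22130 + 63} = \frac{1}{-22067} = - \frac{1}{22067}$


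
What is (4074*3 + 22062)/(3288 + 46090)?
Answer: 17142/24689 ≈ 0.69432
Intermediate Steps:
(4074*3 + 22062)/(3288 + 46090) = (12222 + 22062)/49378 = 34284*(1/49378) = 17142/24689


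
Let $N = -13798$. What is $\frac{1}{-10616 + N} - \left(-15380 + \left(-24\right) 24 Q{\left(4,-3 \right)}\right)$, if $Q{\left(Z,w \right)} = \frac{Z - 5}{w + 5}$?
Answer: $\frac{368456087}{24414} \approx 15092.0$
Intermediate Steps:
$Q{\left(Z,w \right)} = \frac{-5 + Z}{5 + w}$
$\frac{1}{-10616 + N} - \left(-15380 + \left(-24\right) 24 Q{\left(4,-3 \right)}\right) = \frac{1}{-10616 - 13798} + \left(15380 - \left(-24\right) 24 \frac{-5 + 4}{5 - 3}\right) = \frac{1}{-24414} + \left(15380 - - 576 \cdot \frac{1}{2} \left(-1\right)\right) = - \frac{1}{24414} + \left(15380 - - 576 \cdot \frac{1}{2} \left(-1\right)\right) = - \frac{1}{24414} + \left(15380 - \left(-576\right) \left(- \frac{1}{2}\right)\right) = - \frac{1}{24414} + \left(15380 - 288\right) = - \frac{1}{24414} + 15092 = \frac{368456087}{24414}$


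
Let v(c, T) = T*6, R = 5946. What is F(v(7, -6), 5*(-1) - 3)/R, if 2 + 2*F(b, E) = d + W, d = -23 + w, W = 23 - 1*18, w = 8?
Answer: -1/991 ≈ -0.0010091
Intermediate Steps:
v(c, T) = 6*T
W = 5 (W = 23 - 18 = 5)
d = -15 (d = -23 + 8 = -15)
F(b, E) = -6 (F(b, E) = -1 + (-15 + 5)/2 = -1 + (½)*(-10) = -1 - 5 = -6)
F(v(7, -6), 5*(-1) - 3)/R = -6/5946 = -6*1/5946 = -1/991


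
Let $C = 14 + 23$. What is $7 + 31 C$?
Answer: $1154$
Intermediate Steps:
$C = 37$
$7 + 31 C = 7 + 31 \cdot 37 = 7 + 1147 = 1154$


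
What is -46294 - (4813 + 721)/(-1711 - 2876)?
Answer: -212345044/4587 ≈ -46293.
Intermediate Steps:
-46294 - (4813 + 721)/(-1711 - 2876) = -46294 - 5534/(-4587) = -46294 - 5534*(-1)/4587 = -46294 - 1*(-5534/4587) = -46294 + 5534/4587 = -212345044/4587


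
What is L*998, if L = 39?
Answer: 38922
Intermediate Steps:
L*998 = 39*998 = 38922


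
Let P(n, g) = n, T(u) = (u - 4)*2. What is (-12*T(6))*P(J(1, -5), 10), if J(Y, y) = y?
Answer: 240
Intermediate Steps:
T(u) = -8 + 2*u (T(u) = (-4 + u)*2 = -8 + 2*u)
(-12*T(6))*P(J(1, -5), 10) = -12*(-8 + 2*6)*(-5) = -12*(-8 + 12)*(-5) = -12*4*(-5) = -48*(-5) = 240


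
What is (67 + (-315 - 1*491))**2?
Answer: 546121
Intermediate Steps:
(67 + (-315 - 1*491))**2 = (67 + (-315 - 491))**2 = (67 - 806)**2 = (-739)**2 = 546121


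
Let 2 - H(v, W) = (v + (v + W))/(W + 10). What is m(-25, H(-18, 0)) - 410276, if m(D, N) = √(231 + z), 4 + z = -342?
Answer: -410276 + I*√115 ≈ -4.1028e+5 + 10.724*I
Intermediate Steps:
z = -346 (z = -4 - 342 = -346)
H(v, W) = 2 - (W + 2*v)/(10 + W) (H(v, W) = 2 - (v + (v + W))/(W + 10) = 2 - (v + (W + v))/(10 + W) = 2 - (W + 2*v)/(10 + W))
m(D, N) = I*√115 (m(D, N) = √(231 - 346) = √(-115) = I*√115)
m(-25, H(-18, 0)) - 410276 = I*√115 - 410276 = -410276 + I*√115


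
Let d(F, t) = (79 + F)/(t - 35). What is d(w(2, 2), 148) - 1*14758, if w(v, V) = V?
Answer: -1667573/113 ≈ -14757.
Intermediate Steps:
d(F, t) = (79 + F)/(-35 + t)
d(w(2, 2), 148) - 1*14758 = (79 + 2)/(-35 + 148) - 1*14758 = 81/113 - 14758 = -1667573/113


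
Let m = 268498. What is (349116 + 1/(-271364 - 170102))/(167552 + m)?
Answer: 30824568811/38500249860 ≈ 0.80063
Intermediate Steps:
(349116 + 1/(-271364 - 170102))/(167552 + m) = (349116 + 1/(-271364 - 170102))/(167552 + 268498) = (349116 + 1/(-441466))/436050 = (349116 - 1/441466)*(1/436050) = (154122844055/441466)*(1/436050) = 30824568811/38500249860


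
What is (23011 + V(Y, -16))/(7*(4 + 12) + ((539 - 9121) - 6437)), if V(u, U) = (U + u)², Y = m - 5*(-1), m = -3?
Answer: -23207/14907 ≈ -1.5568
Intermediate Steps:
Y = 2 (Y = -3 - 5*(-1) = -3 + 5 = 2)
(23011 + V(Y, -16))/(7*(4 + 12) + ((539 - 9121) - 6437)) = (23011 + (-16 + 2)²)/(7*(4 + 12) + ((539 - 9121) - 6437)) = (23011 + (-14)²)/(7*16 + (-8582 - 6437)) = (23011 + 196)/(112 - 15019) = 23207/(-14907) = 23207*(-1/14907) = -23207/14907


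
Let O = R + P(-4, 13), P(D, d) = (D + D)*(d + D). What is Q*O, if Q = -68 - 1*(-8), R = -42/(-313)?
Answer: 1349640/313 ≈ 4311.9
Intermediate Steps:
R = 42/313 (R = -42*(-1/313) = 42/313 ≈ 0.13419)
P(D, d) = 2*D*(D + d) (P(D, d) = (2*D)*(D + d) = 2*D*(D + d))
Q = -60 (Q = -68 + 8 = -60)
O = -22494/313 (O = 42/313 + 2*(-4)*(-4 + 13) = 42/313 + 2*(-4)*9 = 42/313 - 72 = -22494/313 ≈ -71.866)
Q*O = -60*(-22494/313) = 1349640/313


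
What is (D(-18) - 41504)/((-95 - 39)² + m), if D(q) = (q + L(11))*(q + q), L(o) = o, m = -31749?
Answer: 41252/13793 ≈ 2.9908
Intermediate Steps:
D(q) = 2*q*(11 + q) (D(q) = (q + 11)*(q + q) = (11 + q)*(2*q) = 2*q*(11 + q))
(D(-18) - 41504)/((-95 - 39)² + m) = (2*(-18)*(11 - 18) - 41504)/((-95 - 39)² - 31749) = (2*(-18)*(-7) - 41504)/((-134)² - 31749) = (252 - 41504)/(17956 - 31749) = -41252/(-13793) = -41252*(-1/13793) = 41252/13793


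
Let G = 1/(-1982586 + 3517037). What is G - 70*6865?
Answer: -737380428049/1534451 ≈ -4.8055e+5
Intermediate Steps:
G = 1/1534451 ≈ 6.5170e-7
G - 70*6865 = 1/1534451 - 70*6865 = 1/1534451 - 1*480550 = 1/1534451 - 480550 = -737380428049/1534451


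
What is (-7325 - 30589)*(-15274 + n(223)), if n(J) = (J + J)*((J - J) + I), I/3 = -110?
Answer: 6159280956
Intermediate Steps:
I = -330 (I = 3*(-110) = -330)
n(J) = -660*J (n(J) = (J + J)*((J - J) - 330) = (2*J)*(0 - 330) = (2*J)*(-330) = -660*J)
(-7325 - 30589)*(-15274 + n(223)) = (-7325 - 30589)*(-15274 - 660*223) = -37914*(-15274 - 147180) = -37914*(-162454) = 6159280956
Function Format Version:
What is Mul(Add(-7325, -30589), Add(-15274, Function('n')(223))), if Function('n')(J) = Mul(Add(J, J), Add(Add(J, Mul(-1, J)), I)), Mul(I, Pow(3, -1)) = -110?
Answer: 6159280956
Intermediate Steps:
I = -330 (I = Mul(3, -110) = -330)
Function('n')(J) = Mul(-660, J) (Function('n')(J) = Mul(Add(J, J), Add(Add(J, Mul(-1, J)), -330)) = Mul(Mul(2, J), Add(0, -330)) = Mul(Mul(2, J), -330) = Mul(-660, J))
Mul(Add(-7325, -30589), Add(-15274, Function('n')(223))) = Mul(Add(-7325, -30589), Add(-15274, Mul(-660, 223))) = Mul(-37914, Add(-15274, -147180)) = Mul(-37914, -162454) = 6159280956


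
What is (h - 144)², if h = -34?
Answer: 31684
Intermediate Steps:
(h - 144)² = (-34 - 144)² = (-178)² = 31684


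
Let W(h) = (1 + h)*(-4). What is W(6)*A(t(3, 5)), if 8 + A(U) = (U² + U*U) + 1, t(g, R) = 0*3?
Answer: 196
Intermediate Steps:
t(g, R) = 0
W(h) = -4 - 4*h
A(U) = -7 + 2*U² (A(U) = -8 + ((U² + U*U) + 1) = -8 + ((U² + U²) + 1) = -8 + (2*U² + 1) = -8 + (1 + 2*U²) = -7 + 2*U²)
W(6)*A(t(3, 5)) = (-4 - 4*6)*(-7 + 2*0²) = (-4 - 24)*(-7 + 2*0) = -28*(-7 + 0) = -28*(-7) = 196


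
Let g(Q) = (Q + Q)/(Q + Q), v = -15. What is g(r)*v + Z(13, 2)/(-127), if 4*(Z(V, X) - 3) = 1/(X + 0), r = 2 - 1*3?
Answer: -15265/1016 ≈ -15.025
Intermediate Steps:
r = -1 (r = 2 - 3 = -1)
Z(V, X) = 3 + 1/(4*X) (Z(V, X) = 3 + 1/(4*(X + 0)) = 3 + 1/(4*X))
g(Q) = 1 (g(Q) = (2*Q)/((2*Q)) = (2*Q)*(1/(2*Q)) = 1)
g(r)*v + Z(13, 2)/(-127) = 1*(-15) + (3 + (¼)/2)/(-127) = -15 + (3 + (¼)*(½))*(-1/127) = -15 + (3 + ⅛)*(-1/127) = -15 + (25/8)*(-1/127) = -15 - 25/1016 = -15265/1016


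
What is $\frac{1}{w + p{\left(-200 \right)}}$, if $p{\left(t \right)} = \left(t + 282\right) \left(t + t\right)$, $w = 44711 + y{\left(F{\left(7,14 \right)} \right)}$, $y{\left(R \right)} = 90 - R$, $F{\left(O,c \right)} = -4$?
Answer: $\frac{1}{12005} \approx 8.3299 \cdot 10^{-5}$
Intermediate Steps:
$w = 44805$ ($w = 44711 + \left(90 - -4\right) = 44711 + \left(90 + 4\right) = 44711 + 94 = 44805$)
$p{\left(t \right)} = 2 t \left(282 + t\right)$ ($p{\left(t \right)} = \left(282 + t\right) 2 t = 2 t \left(282 + t\right)$)
$\frac{1}{w + p{\left(-200 \right)}} = \frac{1}{44805 + 2 \left(-200\right) \left(282 - 200\right)} = \frac{1}{44805 + 2 \left(-200\right) 82} = \frac{1}{44805 - 32800} = \frac{1}{12005}$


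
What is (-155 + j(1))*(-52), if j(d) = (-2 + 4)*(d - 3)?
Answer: 8268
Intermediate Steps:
j(d) = -6 + 2*d (j(d) = 2*(-3 + d) = -6 + 2*d)
(-155 + j(1))*(-52) = (-155 + (-6 + 2*1))*(-52) = (-155 + (-6 + 2))*(-52) = (-155 - 4)*(-52) = -159*(-52) = 8268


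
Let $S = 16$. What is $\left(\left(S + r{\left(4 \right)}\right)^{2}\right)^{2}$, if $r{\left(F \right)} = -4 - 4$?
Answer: $4096$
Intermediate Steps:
$r{\left(F \right)} = -8$ ($r{\left(F \right)} = -4 - 4 = -8$)
$\left(\left(S + r{\left(4 \right)}\right)^{2}\right)^{2} = \left(\left(16 - 8\right)^{2}\right)^{2} = \left(8^{2}\right)^{2} = 64^{2} = 4096$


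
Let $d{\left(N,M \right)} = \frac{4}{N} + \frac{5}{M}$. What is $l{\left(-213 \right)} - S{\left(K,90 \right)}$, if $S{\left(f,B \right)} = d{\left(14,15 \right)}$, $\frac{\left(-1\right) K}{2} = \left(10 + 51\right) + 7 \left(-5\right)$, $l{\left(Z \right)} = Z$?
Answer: $- \frac{4486}{21} \approx -213.62$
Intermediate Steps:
$K = -52$ ($K = - 2 \left(\left(10 + 51\right) + 7 \left(-5\right)\right) = - 2 \left(61 - 35\right) = \left(-2\right) 26 = -52$)
$S{\left(f,B \right)} = \frac{13}{21}$ ($S{\left(f,B \right)} = \frac{4}{14} + \frac{5}{15} = 4 \cdot \frac{1}{14} + 5 \cdot \frac{1}{15} = \frac{2}{7} + \frac{1}{3} = \frac{13}{21}$)
$l{\left(-213 \right)} - S{\left(K,90 \right)} = -213 - \frac{13}{21} = - \frac{4486}{21}$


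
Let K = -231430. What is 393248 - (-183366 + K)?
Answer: 808044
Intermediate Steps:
393248 - (-183366 + K) = 393248 - (-183366 - 231430) = 393248 - 1*(-414796) = 393248 + 414796 = 808044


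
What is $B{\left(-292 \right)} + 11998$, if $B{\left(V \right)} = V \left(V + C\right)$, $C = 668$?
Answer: $-97794$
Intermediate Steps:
$B{\left(V \right)} = V \left(668 + V\right)$ ($B{\left(V \right)} = V \left(V + 668\right) = V \left(668 + V\right)$)
$B{\left(-292 \right)} + 11998 = - 292 \left(668 - 292\right) + 11998 = \left(-292\right) 376 + 11998 = -109792 + 11998 = -97794$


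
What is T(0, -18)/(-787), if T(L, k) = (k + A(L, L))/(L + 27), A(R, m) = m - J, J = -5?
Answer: 13/21249 ≈ 0.00061179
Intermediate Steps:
A(R, m) = 5 + m (A(R, m) = m - 1*(-5) = m + 5 = 5 + m)
T(L, k) = (5 + L + k)/(27 + L) (T(L, k) = (k + (5 + L))/(L + 27) = (5 + L + k)/(27 + L))
T(0, -18)/(-787) = ((5 + 0 - 18)/(27 + 0))/(-787) = (-13/27)*(-1/787) = ((1/27)*(-13))*(-1/787) = -13/27*(-1/787) = 13/21249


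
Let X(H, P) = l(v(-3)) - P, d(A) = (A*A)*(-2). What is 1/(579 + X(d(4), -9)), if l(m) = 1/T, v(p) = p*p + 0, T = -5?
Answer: 5/2939 ≈ 0.0017013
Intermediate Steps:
d(A) = -2*A² (d(A) = A²*(-2) = -2*A²)
v(p) = p² (v(p) = p² + 0 = p²)
l(m) = -⅕ (l(m) = 1/(-5) = -⅕)
X(H, P) = -⅕ - P
1/(579 + X(d(4), -9)) = 1/(579 + (-⅕ - 1*(-9))) = 1/(579 + (-⅕ + 9)) = 1/(579 + 44/5) = 1/(2939/5) = 5/2939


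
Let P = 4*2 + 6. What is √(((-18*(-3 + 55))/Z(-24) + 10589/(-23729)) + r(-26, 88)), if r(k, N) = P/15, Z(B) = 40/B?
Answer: √71210657931645/355935 ≈ 23.708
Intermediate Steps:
P = 14 (P = 8 + 6 = 14)
r(k, N) = 14/15
√(((-18*(-3 + 55))/Z(-24) + 10589/(-23729)) + r(-26, 88)) = √(((-18*(-3 + 55))/((40/(-24))) + 10589/(-23729)) + 14/15) = √(((-18*52)/((40*(-1/24))) + 10589*(-1/23729)) + 14/15) = √((-936/(-5/3) - 10589/23729) + 14/15) = √((-936*(-⅗) - 10589/23729) + 14/15) = √((2808/5 - 10589/23729) + 14/15) = √(66578087/118645 + 14/15) = √(200066467/355935) = √71210657931645/355935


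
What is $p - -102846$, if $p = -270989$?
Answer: $-168143$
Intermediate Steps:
$p - -102846 = -270989 - -102846 = -270989 + 102846 = -168143$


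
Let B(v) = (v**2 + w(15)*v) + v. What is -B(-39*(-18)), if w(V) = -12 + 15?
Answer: -495612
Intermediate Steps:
w(V) = 3
B(v) = v**2 + 4*v (B(v) = (v**2 + 3*v) + v = v**2 + 4*v)
-B(-39*(-18)) = -(-39*(-18))*(4 - 39*(-18)) = -702*(4 + 702) = -702*706 = -1*495612 = -495612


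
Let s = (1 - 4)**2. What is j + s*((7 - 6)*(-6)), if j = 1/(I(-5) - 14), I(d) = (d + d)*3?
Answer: -2377/44 ≈ -54.023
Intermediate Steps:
I(d) = 6*d (I(d) = (2*d)*3 = 6*d)
s = 9 (s = (-3)**2 = 9)
j = -1/44 (j = 1/(6*(-5) - 14) = 1/(-30 - 14) = 1/(-44) = -1/44 ≈ -0.022727)
j + s*((7 - 6)*(-6)) = -1/44 + 9*((7 - 6)*(-6)) = -1/44 + 9*(1*(-6)) = -1/44 + 9*(-6) = -1/44 - 54 = -2377/44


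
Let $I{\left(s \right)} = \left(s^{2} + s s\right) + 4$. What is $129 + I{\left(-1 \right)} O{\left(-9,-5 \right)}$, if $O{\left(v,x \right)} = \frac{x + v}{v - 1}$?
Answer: $\frac{687}{5} \approx 137.4$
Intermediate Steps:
$I{\left(s \right)} = 4 + 2 s^{2}$ ($I{\left(s \right)} = \left(s^{2} + s^{2}\right) + 4 = 2 s^{2} + 4 = 4 + 2 s^{2}$)
$O{\left(v,x \right)} = \frac{v + x}{-1 + v}$
$129 + I{\left(-1 \right)} O{\left(-9,-5 \right)} = 129 + \left(4 + 2 \left(-1\right)^{2}\right) \frac{-9 - 5}{-1 - 9} = 129 + \left(4 + 2 \cdot 1\right) \frac{1}{-10} \left(-14\right) = 129 + \left(4 + 2\right) \left(\left(- \frac{1}{10}\right) \left(-14\right)\right) = 129 + 6 \cdot \frac{7}{5} = 129 + \frac{42}{5} = \frac{687}{5}$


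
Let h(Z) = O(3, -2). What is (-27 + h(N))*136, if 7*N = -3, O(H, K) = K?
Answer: -3944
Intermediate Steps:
N = -3/7 (N = (⅐)*(-3) = -3/7 ≈ -0.42857)
h(Z) = -2
(-27 + h(N))*136 = (-27 - 2)*136 = -29*136 = -3944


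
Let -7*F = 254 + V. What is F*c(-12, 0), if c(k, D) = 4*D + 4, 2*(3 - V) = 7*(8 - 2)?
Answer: -944/7 ≈ -134.86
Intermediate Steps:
V = -18 (V = 3 - 7*(8 - 2)/2 = 3 - 7*6/2 = 3 - ½*42 = 3 - 21 = -18)
c(k, D) = 4 + 4*D
F = -236/7 (F = -(254 - 18)/7 = -⅐*236 = -236/7 ≈ -33.714)
F*c(-12, 0) = -236*(4 + 4*0)/7 = -236*(4 + 0)/7 = -236/7*4 = -944/7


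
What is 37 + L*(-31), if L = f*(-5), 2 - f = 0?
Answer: 347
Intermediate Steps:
f = 2 (f = 2 - 1*0 = 2 + 0 = 2)
L = -10 (L = 2*(-5) = -10)
37 + L*(-31) = 37 - 10*(-31) = 37 + 310 = 347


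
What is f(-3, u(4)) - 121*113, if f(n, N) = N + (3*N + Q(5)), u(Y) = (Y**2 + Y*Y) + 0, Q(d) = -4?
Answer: -13549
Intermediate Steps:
u(Y) = 2*Y**2 (u(Y) = (Y**2 + Y**2) + 0 = 2*Y**2 + 0 = 2*Y**2)
f(n, N) = -4 + 4*N (f(n, N) = N + (3*N - 4) = N + (-4 + 3*N) = -4 + 4*N)
f(-3, u(4)) - 121*113 = (-4 + 4*(2*4**2)) - 121*113 = (-4 + 4*(2*16)) - 13673 = (-4 + 4*32) - 13673 = (-4 + 128) - 13673 = 124 - 13673 = -13549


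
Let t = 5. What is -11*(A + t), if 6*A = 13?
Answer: -473/6 ≈ -78.833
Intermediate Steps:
A = 13/6 (A = (⅙)*13 = 13/6 ≈ 2.1667)
-11*(A + t) = -11*(13/6 + 5) = -11*43/6 = -473/6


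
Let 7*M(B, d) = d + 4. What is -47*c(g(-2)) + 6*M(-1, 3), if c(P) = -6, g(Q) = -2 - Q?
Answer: 288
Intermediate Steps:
M(B, d) = 4/7 + d/7 (M(B, d) = (d + 4)/7 = (4 + d)/7 = 4/7 + d/7)
-47*c(g(-2)) + 6*M(-1, 3) = -47*(-6) + 6*(4/7 + (⅐)*3) = 282 + 6*(4/7 + 3/7) = 282 + 6*1 = 282 + 6 = 288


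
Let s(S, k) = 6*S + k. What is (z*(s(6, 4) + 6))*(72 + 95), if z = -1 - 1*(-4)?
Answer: 23046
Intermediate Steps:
z = 3 (z = -1 + 4 = 3)
s(S, k) = k + 6*S
(z*(s(6, 4) + 6))*(72 + 95) = (3*((4 + 6*6) + 6))*(72 + 95) = (3*((4 + 36) + 6))*167 = (3*(40 + 6))*167 = (3*46)*167 = 138*167 = 23046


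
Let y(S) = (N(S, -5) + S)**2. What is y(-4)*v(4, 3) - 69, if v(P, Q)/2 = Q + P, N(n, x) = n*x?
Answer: 3515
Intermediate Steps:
y(S) = 16*S**2 (y(S) = (S*(-5) + S)**2 = (-5*S + S)**2 = (-4*S)**2 = 16*S**2)
v(P, Q) = 2*P + 2*Q (v(P, Q) = 2*(Q + P) = 2*(P + Q) = 2*P + 2*Q)
y(-4)*v(4, 3) - 69 = (16*(-4)**2)*(2*4 + 2*3) - 69 = (16*16)*(8 + 6) - 69 = 256*14 - 69 = 3584 - 69 = 3515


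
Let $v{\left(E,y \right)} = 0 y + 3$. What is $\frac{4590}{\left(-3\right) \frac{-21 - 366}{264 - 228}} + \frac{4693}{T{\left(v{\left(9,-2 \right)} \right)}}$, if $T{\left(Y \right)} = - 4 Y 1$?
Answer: $- \frac{128359}{516} \approx -248.76$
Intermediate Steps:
$v{\left(E,y \right)} = 3$ ($v{\left(E,y \right)} = 0 + 3 = 3$)
$T{\left(Y \right)} = - 4 Y$
$\frac{4590}{\left(-3\right) \frac{-21 - 366}{264 - 228}} + \frac{4693}{T{\left(v{\left(9,-2 \right)} \right)}} = \frac{4590}{\left(-3\right) \frac{-21 - 366}{264 - 228}} + \frac{4693}{\left(-4\right) 3} = \frac{4590}{\left(-3\right) \left(- \frac{387}{36}\right)} + \frac{4693}{-12} = \frac{4590}{\left(-3\right) \left(\left(-387\right) \frac{1}{36}\right)} + 4693 \left(- \frac{1}{12}\right) = \frac{4590}{\left(-3\right) \left(- \frac{43}{4}\right)} - \frac{4693}{12} = \frac{4590}{\frac{129}{4}} - \frac{4693}{12} = 4590 \cdot \frac{4}{129} - \frac{4693}{12} = \frac{6120}{43} - \frac{4693}{12} = - \frac{128359}{516}$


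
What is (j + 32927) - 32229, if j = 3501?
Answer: 4199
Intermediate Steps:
(j + 32927) - 32229 = (3501 + 32927) - 32229 = 36428 - 32229 = 4199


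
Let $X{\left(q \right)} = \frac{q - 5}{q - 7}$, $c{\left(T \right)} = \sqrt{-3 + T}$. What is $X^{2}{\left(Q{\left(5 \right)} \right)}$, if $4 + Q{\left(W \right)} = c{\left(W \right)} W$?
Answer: $\frac{2601}{5041} - \frac{980 \sqrt{2}}{5041} \approx 0.24104$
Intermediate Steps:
$Q{\left(W \right)} = -4 + W \sqrt{-3 + W}$ ($Q{\left(W \right)} = -4 + \sqrt{-3 + W} W = -4 + W \sqrt{-3 + W}$)
$X{\left(q \right)} = \frac{-5 + q}{-7 + q}$
$X^{2}{\left(Q{\left(5 \right)} \right)} = \left(\frac{-5 - \left(4 - 5 \sqrt{-3 + 5}\right)}{-7 - \left(4 - 5 \sqrt{-3 + 5}\right)}\right)^{2} = \left(\frac{-5 - \left(4 - 5 \sqrt{2}\right)}{-7 - \left(4 - 5 \sqrt{2}\right)}\right)^{2} = \left(\frac{-9 + 5 \sqrt{2}}{-11 + 5 \sqrt{2}}\right)^{2} = \frac{\left(-9 + 5 \sqrt{2}\right)^{2}}{\left(-11 + 5 \sqrt{2}\right)^{2}}$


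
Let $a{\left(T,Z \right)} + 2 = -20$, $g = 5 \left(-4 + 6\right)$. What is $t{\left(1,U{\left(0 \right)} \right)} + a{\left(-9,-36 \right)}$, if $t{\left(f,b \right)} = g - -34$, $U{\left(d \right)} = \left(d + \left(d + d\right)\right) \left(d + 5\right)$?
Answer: $22$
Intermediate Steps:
$g = 10$ ($g = 5 \cdot 2 = 10$)
$a{\left(T,Z \right)} = -22$ ($a{\left(T,Z \right)} = -2 - 20 = -22$)
$U{\left(d \right)} = 3 d \left(5 + d\right)$ ($U{\left(d \right)} = \left(d + 2 d\right) \left(5 + d\right) = 3 d \left(5 + d\right)$)
$t{\left(f,b \right)} = 44$ ($t{\left(f,b \right)} = 10 - -34 = 10 + 34 = 44$)
$t{\left(1,U{\left(0 \right)} \right)} + a{\left(-9,-36 \right)} = 44 - 22 = 22$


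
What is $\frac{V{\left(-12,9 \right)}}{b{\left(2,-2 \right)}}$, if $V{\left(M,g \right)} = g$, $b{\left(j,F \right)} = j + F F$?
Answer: $\frac{3}{2} \approx 1.5$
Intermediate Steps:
$b{\left(j,F \right)} = j + F^{2}$
$\frac{V{\left(-12,9 \right)}}{b{\left(2,-2 \right)}} = \frac{9}{2 + \left(-2\right)^{2}} = \frac{9}{2 + 4} = \frac{9}{6} = 9 \cdot \frac{1}{6} = \frac{3}{2}$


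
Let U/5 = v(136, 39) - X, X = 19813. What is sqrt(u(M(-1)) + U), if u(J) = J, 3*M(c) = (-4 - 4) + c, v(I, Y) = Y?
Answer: I*sqrt(98873) ≈ 314.44*I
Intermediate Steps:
M(c) = -8/3 + c/3 (M(c) = ((-4 - 4) + c)/3 = (-8 + c)/3 = -8/3 + c/3)
U = -98870 (U = 5*(39 - 1*19813) = 5*(39 - 19813) = 5*(-19774) = -98870)
sqrt(u(M(-1)) + U) = sqrt((-8/3 + (1/3)*(-1)) - 98870) = sqrt((-8/3 - 1/3) - 98870) = sqrt(-3 - 98870) = sqrt(-98873) = I*sqrt(98873)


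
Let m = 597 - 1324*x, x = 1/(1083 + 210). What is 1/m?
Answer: 1293/770597 ≈ 0.0016779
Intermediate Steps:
x = 1/1293 ≈ 0.00077340
m = 770597/1293 (m = 597 - 1324*1/1293 = 597 - 1324/1293 = 770597/1293 ≈ 595.98)
1/m = 1/(770597/1293) = 1293/770597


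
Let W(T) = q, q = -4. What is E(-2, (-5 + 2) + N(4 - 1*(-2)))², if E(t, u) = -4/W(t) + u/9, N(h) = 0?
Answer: 4/9 ≈ 0.44444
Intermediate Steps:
W(T) = -4
E(t, u) = 1 + u/9 (E(t, u) = -4/(-4) + u/9 = -4*(-¼) + u*(⅑) = 1 + u/9)
E(-2, (-5 + 2) + N(4 - 1*(-2)))² = (1 + ((-5 + 2) + 0)/9)² = (1 + (-3 + 0)/9)² = (1 + (⅑)*(-3))² = (1 - ⅓)² = (⅔)² = 4/9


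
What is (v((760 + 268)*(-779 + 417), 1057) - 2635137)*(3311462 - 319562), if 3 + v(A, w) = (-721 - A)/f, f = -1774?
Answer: -6993730467911250/887 ≈ -7.8847e+12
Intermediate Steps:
v(A, w) = -4601/1774 + A/1774 (v(A, w) = -3 + (-721 - A)/(-1774) = -3 + (-721 - A)*(-1/1774) = -3 + (721/1774 + A/1774) = -4601/1774 + A/1774)
(v((760 + 268)*(-779 + 417), 1057) - 2635137)*(3311462 - 319562) = ((-4601/1774 + ((760 + 268)*(-779 + 417))/1774) - 2635137)*(3311462 - 319562) = ((-4601/1774 + (1028*(-362))/1774) - 2635137)*2991900 = ((-4601/1774 + (1/1774)*(-372136)) - 2635137)*2991900 = ((-4601/1774 - 186068/887) - 2635137)*2991900 = (-376737/1774 - 2635137)*2991900 = -4675109775/1774*2991900 = -6993730467911250/887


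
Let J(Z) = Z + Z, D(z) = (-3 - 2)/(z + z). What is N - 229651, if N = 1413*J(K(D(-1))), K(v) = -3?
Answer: -238129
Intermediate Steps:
D(z) = -5/(2*z) (D(z) = -5*1/(2*z) = -5/(2*z))
J(Z) = 2*Z
N = -8478 (N = 1413*(2*(-3)) = 1413*(-6) = -8478)
N - 229651 = -8478 - 229651 = -238129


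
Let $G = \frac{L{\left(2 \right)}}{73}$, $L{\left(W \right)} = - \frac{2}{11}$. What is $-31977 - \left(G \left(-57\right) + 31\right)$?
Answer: $- \frac{25702538}{803} \approx -32008.0$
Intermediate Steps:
$L{\left(W \right)} = - \frac{2}{11}$ ($L{\left(W \right)} = \left(-2\right) \frac{1}{11} = - \frac{2}{11}$)
$G = - \frac{2}{803}$ ($G = - \frac{2}{11 \cdot 73} = \left(- \frac{2}{11}\right) \frac{1}{73} = - \frac{2}{803} \approx -0.0024907$)
$-31977 - \left(G \left(-57\right) + 31\right) = -31977 - \left(\left(- \frac{2}{803}\right) \left(-57\right) + 31\right) = -31977 - \left(\frac{114}{803} + 31\right) = -31977 - \frac{25007}{803} = - \frac{25702538}{803}$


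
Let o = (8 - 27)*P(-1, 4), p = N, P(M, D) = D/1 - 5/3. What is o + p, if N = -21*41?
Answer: -2716/3 ≈ -905.33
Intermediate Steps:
P(M, D) = -5/3 + D (P(M, D) = D*1 - 5*⅓ = D - 5/3 = -5/3 + D)
N = -861
p = -861
o = -133/3 (o = (8 - 27)*(-5/3 + 4) = -19*7/3 = -133/3 ≈ -44.333)
o + p = -133/3 - 861 = -2716/3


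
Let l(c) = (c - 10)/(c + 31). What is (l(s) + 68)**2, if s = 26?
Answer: 15147664/3249 ≈ 4662.3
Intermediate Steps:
l(c) = (-10 + c)/(31 + c)
(l(s) + 68)**2 = ((-10 + 26)/(31 + 26) + 68)**2 = (16/57 + 68)**2 = (3892/57)**2 = 15147664/3249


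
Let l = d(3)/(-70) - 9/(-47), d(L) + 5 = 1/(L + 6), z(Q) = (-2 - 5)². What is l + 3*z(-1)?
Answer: 2180204/14805 ≈ 147.26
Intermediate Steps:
z(Q) = 49 (z(Q) = (-7)² = 49)
d(L) = -5 + 1/(6 + L) (d(L) = -5 + 1/(L + 6) = -5 + 1/(6 + L))
l = 3869/14805 (l = ((-29 - 5*3)/(6 + 3))/(-70) - 9/(-47) = ((-29 - 15)/9)*(-1/70) - 9*(-1/47) = ((⅑)*(-44))*(-1/70) + 9/47 = -44/9*(-1/70) + 9/47 = 22/315 + 9/47 = 3869/14805 ≈ 0.26133)
l + 3*z(-1) = 3869/14805 + 3*49 = 3869/14805 + 147 = 2180204/14805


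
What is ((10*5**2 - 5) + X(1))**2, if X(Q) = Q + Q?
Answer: 61009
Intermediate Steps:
X(Q) = 2*Q
((10*5**2 - 5) + X(1))**2 = ((10*5**2 - 5) + 2*1)**2 = ((10*25 - 5) + 2)**2 = ((250 - 5) + 2)**2 = (245 + 2)**2 = 247**2 = 61009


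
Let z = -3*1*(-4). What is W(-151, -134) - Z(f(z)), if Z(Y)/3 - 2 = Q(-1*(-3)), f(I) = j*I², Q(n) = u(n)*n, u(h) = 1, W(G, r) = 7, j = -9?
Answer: -8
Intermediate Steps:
z = 12 (z = -3*(-4) = 12)
Q(n) = n (Q(n) = 1*n = n)
f(I) = -9*I²
Z(Y) = 15 (Z(Y) = 6 + 3*(-1*(-3)) = 6 + 3*3 = 6 + 9 = 15)
W(-151, -134) - Z(f(z)) = 7 - 1*15 = 7 - 15 = -8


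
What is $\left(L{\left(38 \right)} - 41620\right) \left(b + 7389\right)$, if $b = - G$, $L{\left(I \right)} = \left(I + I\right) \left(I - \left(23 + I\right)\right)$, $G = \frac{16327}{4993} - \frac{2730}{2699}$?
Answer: $- \frac{4317046697389920}{13476107} \approx -3.2035 \cdot 10^{8}$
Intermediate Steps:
$G = \frac{30435683}{13476107}$ ($G = 16327 \cdot \frac{1}{4993} - \frac{2730}{2699} = \frac{16327}{4993} - \frac{2730}{2699} = \frac{30435683}{13476107} \approx 2.2585$)
$L{\left(I \right)} = - 46 I$ ($L{\left(I \right)} = 2 I \left(-23\right) = - 46 I$)
$b = - \frac{30435683}{13476107}$ ($b = \left(-1\right) \frac{30435683}{13476107} = - \frac{30435683}{13476107} \approx -2.2585$)
$\left(L{\left(38 \right)} - 41620\right) \left(b + 7389\right) = \left(\left(-46\right) 38 - 41620\right) \left(- \frac{30435683}{13476107} + 7389\right) = \left(-1748 - 41620\right) \frac{99544518940}{13476107} = \left(-43368\right) \frac{99544518940}{13476107} = - \frac{4317046697389920}{13476107}$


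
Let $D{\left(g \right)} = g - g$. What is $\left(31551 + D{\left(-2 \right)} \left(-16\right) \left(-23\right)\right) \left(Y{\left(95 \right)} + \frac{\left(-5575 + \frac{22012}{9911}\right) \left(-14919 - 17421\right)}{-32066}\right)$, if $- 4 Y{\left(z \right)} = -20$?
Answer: $- \frac{2559370943376195}{14445733} \approx -1.7717 \cdot 10^{8}$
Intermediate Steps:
$Y{\left(z \right)} = 5$ ($Y{\left(z \right)} = \left(- \frac{1}{4}\right) \left(-20\right) = 5$)
$D{\left(g \right)} = 0$
$\left(31551 + D{\left(-2 \right)} \left(-16\right) \left(-23\right)\right) \left(Y{\left(95 \right)} + \frac{\left(-5575 + \frac{22012}{9911}\right) \left(-14919 - 17421\right)}{-32066}\right) = \left(31551 + 0 \left(-16\right) \left(-23\right)\right) \left(5 + \frac{\left(-5575 + \frac{22012}{9911}\right) \left(-14919 - 17421\right)}{-32066}\right) = \left(31551 + 0 \left(-23\right)\right) \left(5 + \left(-5575 + 22012 \cdot \frac{1}{9911}\right) \left(-32340\right) \left(- \frac{1}{32066}\right)\right) = \left(31551 + 0\right) \left(5 + \left(-5575 + \frac{22012}{9911}\right) \left(-32340\right) \left(- \frac{1}{32066}\right)\right) = 31551 \left(5 + \left(- \frac{55231813}{9911}\right) \left(-32340\right) \left(- \frac{1}{32066}\right)\right) = 31551 \left(5 + \frac{162381530220}{901} \left(- \frac{1}{32066}\right)\right) = 31551 \left(5 - \frac{81190765110}{14445733}\right) = 31551 \left(- \frac{81118536445}{14445733}\right) = - \frac{2559370943376195}{14445733}$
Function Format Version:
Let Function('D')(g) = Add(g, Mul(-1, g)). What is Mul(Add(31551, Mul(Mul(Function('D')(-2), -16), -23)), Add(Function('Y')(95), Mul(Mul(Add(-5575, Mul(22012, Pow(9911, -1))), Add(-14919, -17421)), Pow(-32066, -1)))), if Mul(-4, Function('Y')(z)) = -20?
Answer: Rational(-2559370943376195, 14445733) ≈ -1.7717e+8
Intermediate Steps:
Function('Y')(z) = 5 (Function('Y')(z) = Mul(Rational(-1, 4), -20) = 5)
Function('D')(g) = 0
Mul(Add(31551, Mul(Mul(Function('D')(-2), -16), -23)), Add(Function('Y')(95), Mul(Mul(Add(-5575, Mul(22012, Pow(9911, -1))), Add(-14919, -17421)), Pow(-32066, -1)))) = Mul(Add(31551, Mul(Mul(0, -16), -23)), Add(5, Mul(Mul(Add(-5575, Mul(22012, Pow(9911, -1))), Add(-14919, -17421)), Pow(-32066, -1)))) = Mul(Add(31551, Mul(0, -23)), Add(5, Mul(Mul(Add(-5575, Mul(22012, Rational(1, 9911))), -32340), Rational(-1, 32066)))) = Mul(Add(31551, 0), Add(5, Mul(Mul(Add(-5575, Rational(22012, 9911)), -32340), Rational(-1, 32066)))) = Mul(31551, Add(5, Mul(Mul(Rational(-55231813, 9911), -32340), Rational(-1, 32066)))) = Mul(31551, Add(5, Mul(Rational(162381530220, 901), Rational(-1, 32066)))) = Mul(31551, Add(5, Rational(-81190765110, 14445733))) = Mul(31551, Rational(-81118536445, 14445733)) = Rational(-2559370943376195, 14445733)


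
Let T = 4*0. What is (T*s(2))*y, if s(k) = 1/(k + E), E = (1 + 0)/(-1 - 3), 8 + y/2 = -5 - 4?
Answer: 0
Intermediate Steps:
y = -34 (y = -16 + 2*(-5 - 4) = -16 + 2*(-9) = -16 - 18 = -34)
T = 0
E = -¼ (E = 1/(-4) = 1*(-¼) = -¼ ≈ -0.25000)
s(k) = 1/(-¼ + k) (s(k) = 1/(k - ¼) = 1/(-¼ + k))
(T*s(2))*y = (0*(4/(-1 + 4*2)))*(-34) = (0*(4/(-1 + 8)))*(-34) = (0*(4/7))*(-34) = 0*(-34) = 0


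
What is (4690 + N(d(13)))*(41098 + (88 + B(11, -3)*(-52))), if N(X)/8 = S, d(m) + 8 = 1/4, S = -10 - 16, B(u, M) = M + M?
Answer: 185994036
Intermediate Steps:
B(u, M) = 2*M
S = -26
d(m) = -31/4 (d(m) = -8 + 1/4 = -8 + ¼ = -31/4)
N(X) = -208 (N(X) = 8*(-26) = -208)
(4690 + N(d(13)))*(41098 + (88 + B(11, -3)*(-52))) = (4690 - 208)*(41098 + (88 + (2*(-3))*(-52))) = 4482*(41098 + (88 - 6*(-52))) = 4482*(41098 + (88 + 312)) = 4482*(41098 + 400) = 4482*41498 = 185994036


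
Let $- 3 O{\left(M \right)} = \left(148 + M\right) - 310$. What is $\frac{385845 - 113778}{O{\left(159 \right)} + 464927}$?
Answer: $\frac{90689}{154976} \approx 0.58518$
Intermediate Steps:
$O{\left(M \right)} = 54 - \frac{M}{3}$ ($O{\left(M \right)} = - \frac{\left(148 + M\right) - 310}{3} = - \frac{-162 + M}{3} = 54 - \frac{M}{3}$)
$\frac{385845 - 113778}{O{\left(159 \right)} + 464927} = \frac{385845 - 113778}{\left(54 - 53\right) + 464927} = \frac{272067}{\left(54 - 53\right) + 464927} = \frac{272067}{1 + 464927} = \frac{272067}{464928} = 272067 \cdot \frac{1}{464928} = \frac{90689}{154976}$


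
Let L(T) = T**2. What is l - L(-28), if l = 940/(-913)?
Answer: -716732/913 ≈ -785.03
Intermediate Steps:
l = -940/913 (l = 940*(-1/913) = -940/913 ≈ -1.0296)
l - L(-28) = -940/913 - 1*(-28)**2 = -940/913 - 1*784 = -940/913 - 784 = -716732/913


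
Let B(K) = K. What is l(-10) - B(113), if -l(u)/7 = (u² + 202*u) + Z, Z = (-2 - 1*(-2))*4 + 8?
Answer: 13271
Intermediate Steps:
Z = 8 (Z = (-2 + 2)*4 + 8 = 0*4 + 8 = 0 + 8 = 8)
l(u) = -56 - 1414*u - 7*u² (l(u) = -7*((u² + 202*u) + 8) = -7*(8 + u² + 202*u) = -56 - 1414*u - 7*u²)
l(-10) - B(113) = (-56 - 1414*(-10) - 7*(-10)²) - 1*113 = (-56 + 14140 - 7*100) - 113 = (-56 + 14140 - 700) - 113 = 13384 - 113 = 13271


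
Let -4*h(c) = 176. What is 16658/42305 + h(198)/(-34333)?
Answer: 573780534/1452457565 ≈ 0.39504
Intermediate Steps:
h(c) = -44 (h(c) = -1/4*176 = -44)
16658/42305 + h(198)/(-34333) = 16658/42305 - 44/(-34333) = 16658*(1/42305) - 44*(-1/34333) = 16658/42305 + 44/34333 = 573780534/1452457565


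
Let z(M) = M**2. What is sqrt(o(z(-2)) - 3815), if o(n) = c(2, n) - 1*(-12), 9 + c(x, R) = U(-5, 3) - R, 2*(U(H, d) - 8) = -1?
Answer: I*sqrt(15234)/2 ≈ 61.713*I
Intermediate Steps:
U(H, d) = 15/2 (U(H, d) = 8 + (1/2)*(-1) = 8 - 1/2 = 15/2)
c(x, R) = -3/2 - R (c(x, R) = -9 + (15/2 - R) = -3/2 - R)
o(n) = 21/2 - n (o(n) = (-3/2 - n) - 1*(-12) = (-3/2 - n) + 12 = 21/2 - n)
sqrt(o(z(-2)) - 3815) = sqrt((21/2 - 1*(-2)**2) - 3815) = sqrt((21/2 - 1*4) - 3815) = sqrt((21/2 - 4) - 3815) = sqrt(13/2 - 3815) = sqrt(-7617/2) = I*sqrt(15234)/2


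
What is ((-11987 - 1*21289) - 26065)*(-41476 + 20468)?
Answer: 1246635728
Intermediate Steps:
((-11987 - 1*21289) - 26065)*(-41476 + 20468) = ((-11987 - 21289) - 26065)*(-21008) = (-33276 - 26065)*(-21008) = -59341*(-21008) = 1246635728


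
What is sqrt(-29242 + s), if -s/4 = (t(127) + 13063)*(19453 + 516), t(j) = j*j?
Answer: I*sqrt(2331769434) ≈ 48288.0*I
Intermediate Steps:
t(j) = j**2
s = -2331740192 (s = -4*(127**2 + 13063)*(19453 + 516) = -4*(16129 + 13063)*19969 = -116768*19969 = -4*582935048 = -2331740192)
sqrt(-29242 + s) = sqrt(-29242 - 2331740192) = sqrt(-2331769434) = I*sqrt(2331769434)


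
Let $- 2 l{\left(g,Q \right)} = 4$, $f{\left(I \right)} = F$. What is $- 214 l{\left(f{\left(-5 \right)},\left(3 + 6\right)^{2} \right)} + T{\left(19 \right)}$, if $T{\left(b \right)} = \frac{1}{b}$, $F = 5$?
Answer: $\frac{8133}{19} \approx 428.05$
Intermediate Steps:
$f{\left(I \right)} = 5$
$l{\left(g,Q \right)} = -2$ ($l{\left(g,Q \right)} = \left(- \frac{1}{2}\right) 4 = -2$)
$- 214 l{\left(f{\left(-5 \right)},\left(3 + 6\right)^{2} \right)} + T{\left(19 \right)} = \left(-214\right) \left(-2\right) + \frac{1}{19} = 428 + \frac{1}{19} = \frac{8133}{19}$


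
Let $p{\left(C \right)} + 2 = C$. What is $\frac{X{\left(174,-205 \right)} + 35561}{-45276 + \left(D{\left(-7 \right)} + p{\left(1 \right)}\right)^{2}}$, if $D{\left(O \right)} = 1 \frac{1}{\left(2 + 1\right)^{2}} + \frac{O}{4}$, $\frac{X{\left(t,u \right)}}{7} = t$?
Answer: $- \frac{47665584}{58668671} \approx -0.81245$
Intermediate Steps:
$p{\left(C \right)} = -2 + C$
$X{\left(t,u \right)} = 7 t$
$D{\left(O \right)} = \frac{1}{9} + \frac{O}{4}$ ($D{\left(O \right)} = 1 \frac{1}{3^{2}} + O \frac{1}{4} = 1 \cdot \frac{1}{9} + \frac{O}{4} = \frac{1}{9} + \frac{O}{4}$)
$\frac{X{\left(174,-205 \right)} + 35561}{-45276 + \left(D{\left(-7 \right)} + p{\left(1 \right)}\right)^{2}} = \frac{7 \cdot 174 + 35561}{-45276 + \left(\left(\frac{1}{9} + \frac{1}{4} \left(-7\right)\right) + \left(-2 + 1\right)\right)^{2}} = \frac{1218 + 35561}{-45276 + \left(\left(\frac{1}{9} - \frac{7}{4}\right) - 1\right)^{2}} = \frac{36779}{-45276 + \left(- \frac{59}{36} - 1\right)^{2}} = \frac{36779}{-45276 + \left(- \frac{95}{36}\right)^{2}} = \frac{36779}{-45276 + \frac{9025}{1296}} = \frac{36779}{- \frac{58668671}{1296}} = 36779 \left(- \frac{1296}{58668671}\right) = - \frac{47665584}{58668671}$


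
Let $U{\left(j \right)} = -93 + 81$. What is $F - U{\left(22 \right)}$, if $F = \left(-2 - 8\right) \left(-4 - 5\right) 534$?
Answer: $48072$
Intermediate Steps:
$U{\left(j \right)} = -12$
$F = 48060$ ($F = \left(-10\right) \left(-9\right) 534 = 90 \cdot 534 = 48060$)
$F - U{\left(22 \right)} = 48060 - -12 = 48060 + 12 = 48072$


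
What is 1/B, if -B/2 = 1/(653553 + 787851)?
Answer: -720702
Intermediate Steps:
B = -1/720702 (B = -2/(653553 + 787851) = -2/1441404 = -2*1/1441404 = -1/720702 ≈ -1.3875e-6)
1/B = 1/(-1/720702) = -720702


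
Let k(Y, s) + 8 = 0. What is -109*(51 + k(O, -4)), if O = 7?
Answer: -4687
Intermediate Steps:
k(Y, s) = -8 (k(Y, s) = -8 + 0 = -8)
-109*(51 + k(O, -4)) = -109*(51 - 8) = -109*43 = -4687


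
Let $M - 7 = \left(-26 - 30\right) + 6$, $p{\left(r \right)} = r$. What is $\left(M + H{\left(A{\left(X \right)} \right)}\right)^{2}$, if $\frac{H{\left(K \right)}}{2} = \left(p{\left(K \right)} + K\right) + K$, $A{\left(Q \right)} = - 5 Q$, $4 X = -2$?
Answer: $784$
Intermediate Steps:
$X = - \frac{1}{2}$ ($X = \frac{1}{4} \left(-2\right) = - \frac{1}{2} \approx -0.5$)
$M = -43$ ($M = 7 + \left(\left(-26 - 30\right) + 6\right) = 7 + \left(-56 + 6\right) = 7 - 50 = -43$)
$H{\left(K \right)} = 6 K$ ($H{\left(K \right)} = 2 \left(\left(K + K\right) + K\right) = 2 \left(2 K + K\right) = 2 \cdot 3 K = 6 K$)
$\left(M + H{\left(A{\left(X \right)} \right)}\right)^{2} = \left(-43 + 6 \left(\left(-5\right) \left(- \frac{1}{2}\right)\right)\right)^{2} = \left(-43 + 6 \cdot \frac{5}{2}\right)^{2} = \left(-43 + 15\right)^{2} = \left(-28\right)^{2} = 784$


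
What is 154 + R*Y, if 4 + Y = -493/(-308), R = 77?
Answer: -123/4 ≈ -30.750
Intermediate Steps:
Y = -739/308 (Y = -4 - 493/(-308) = -4 - 493*(-1/308) = -4 + 493/308 = -739/308 ≈ -2.3993)
154 + R*Y = 154 + 77*(-739/308) = 154 - 739/4 = -123/4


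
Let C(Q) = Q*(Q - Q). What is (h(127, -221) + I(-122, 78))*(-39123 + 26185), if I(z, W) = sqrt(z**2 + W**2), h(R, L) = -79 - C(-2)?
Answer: 1022102 - 25876*sqrt(5242) ≈ -8.5136e+5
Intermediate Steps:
C(Q) = 0 (C(Q) = Q*0 = 0)
h(R, L) = -79 (h(R, L) = -79 - 1*0 = -79 + 0 = -79)
I(z, W) = sqrt(W**2 + z**2)
(h(127, -221) + I(-122, 78))*(-39123 + 26185) = (-79 + sqrt(78**2 + (-122)**2))*(-39123 + 26185) = (-79 + sqrt(6084 + 14884))*(-12938) = (-79 + sqrt(20968))*(-12938) = (-79 + 2*sqrt(5242))*(-12938) = 1022102 - 25876*sqrt(5242)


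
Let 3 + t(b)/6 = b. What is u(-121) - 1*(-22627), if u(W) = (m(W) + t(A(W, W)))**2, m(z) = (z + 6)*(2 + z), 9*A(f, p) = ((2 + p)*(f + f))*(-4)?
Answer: 35866124332/9 ≈ 3.9851e+9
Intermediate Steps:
A(f, p) = -8*f*(2 + p)/9 (A(f, p) = (((2 + p)*(f + f))*(-4))/9 = (((2 + p)*(2*f))*(-4))/9 = ((2*f*(2 + p))*(-4))/9 = (-8*f*(2 + p))/9 = -8*f*(2 + p)/9)
m(z) = (2 + z)*(6 + z) (m(z) = (6 + z)*(2 + z) = (2 + z)*(6 + z))
t(b) = -18 + 6*b
u(W) = (-6 + W**2 + 8*W - 16*W*(2 + W)/3)**2 (u(W) = ((12 + W**2 + 8*W) + (-18 + 6*(-8*W*(2 + W)/9)))**2 = ((12 + W**2 + 8*W) + (-18 - 16*W*(2 + W)/3))**2 = (-6 + W**2 + 8*W - 16*W*(2 + W)/3)**2)
u(-121) - 1*(-22627) = (-18 - 13*(-121)**2 - 8*(-121))**2/9 - 1*(-22627) = (-18 - 13*14641 + 968)**2/9 + 22627 = (-18 - 190333 + 968)**2/9 + 22627 = (1/9)*(-189383)**2 + 22627 = (1/9)*35865920689 + 22627 = 35865920689/9 + 22627 = 35866124332/9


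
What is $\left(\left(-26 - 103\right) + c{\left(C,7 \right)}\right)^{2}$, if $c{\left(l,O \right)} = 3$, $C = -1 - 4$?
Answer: $15876$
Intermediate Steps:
$C = -5$
$\left(\left(-26 - 103\right) + c{\left(C,7 \right)}\right)^{2} = \left(\left(-26 - 103\right) + 3\right)^{2} = \left(-129 + 3\right)^{2} = \left(-126\right)^{2} = 15876$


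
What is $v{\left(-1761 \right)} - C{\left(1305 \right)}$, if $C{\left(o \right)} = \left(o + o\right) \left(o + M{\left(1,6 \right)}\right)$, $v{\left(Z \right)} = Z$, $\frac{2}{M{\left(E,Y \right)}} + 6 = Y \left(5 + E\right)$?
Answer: $-3407985$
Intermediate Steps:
$M{\left(E,Y \right)} = \frac{2}{-6 + Y \left(5 + E\right)}$
$C{\left(o \right)} = 2 o \left(\frac{1}{15} + o\right)$ ($C{\left(o \right)} = \left(o + o\right) \left(o + \frac{2}{-6 + 5 \cdot 6 + 1 \cdot 6}\right) = 2 o \left(o + \frac{2}{-6 + 30 + 6}\right) = 2 o \left(o + \frac{2}{30}\right) = 2 o \left(o + 2 \cdot \frac{1}{30}\right) = 2 o \left(o + \frac{1}{15}\right) = 2 o \left(\frac{1}{15} + o\right)$)
$v{\left(-1761 \right)} - C{\left(1305 \right)} = -1761 - \frac{2}{15} \cdot 1305 \left(1 + 15 \cdot 1305\right) = -1761 - \frac{2}{15} \cdot 1305 \left(1 + 19575\right) = -1761 - \frac{2}{15} \cdot 1305 \cdot 19576 = -1761 - 3406224 = -3407985$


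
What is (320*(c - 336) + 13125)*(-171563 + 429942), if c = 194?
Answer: -8349517385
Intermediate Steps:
(320*(c - 336) + 13125)*(-171563 + 429942) = (320*(194 - 336) + 13125)*(-171563 + 429942) = (320*(-142) + 13125)*258379 = (-45440 + 13125)*258379 = -32315*258379 = -8349517385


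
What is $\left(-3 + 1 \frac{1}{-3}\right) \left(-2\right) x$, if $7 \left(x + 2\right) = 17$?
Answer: $\frac{20}{7} \approx 2.8571$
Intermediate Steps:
$x = \frac{3}{7}$ ($x = -2 + \frac{1}{7} \cdot 17 = -2 + \frac{17}{7} = \frac{3}{7} \approx 0.42857$)
$\left(-3 + 1 \frac{1}{-3}\right) \left(-2\right) x = \left(-3 + 1 \frac{1}{-3}\right) \left(-2\right) \frac{3}{7} = \left(-3 + 1 \left(- \frac{1}{3}\right)\right) \left(-2\right) \frac{3}{7} = \left(-3 - \frac{1}{3}\right) \left(-2\right) \frac{3}{7} = \left(- \frac{10}{3}\right) \left(-2\right) \frac{3}{7} = \frac{20}{3} \cdot \frac{3}{7} = \frac{20}{7}$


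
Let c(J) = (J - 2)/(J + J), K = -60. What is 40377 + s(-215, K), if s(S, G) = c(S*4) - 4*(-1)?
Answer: 34728091/860 ≈ 40382.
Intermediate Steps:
c(J) = (-2 + J)/(2*J) (c(J) = (-2 + J)/((2*J)) = (-2 + J)*(1/(2*J)) = (-2 + J)/(2*J))
s(S, G) = 4 + (-2 + 4*S)/(8*S) (s(S, G) = (-2 + S*4)/(2*((S*4))) - 4*(-1) = (-2 + 4*S)/(2*((4*S))) + 4 = (1/(4*S))*(-2 + 4*S)/2 + 4 = (-2 + 4*S)/(8*S) + 4 = 4 + (-2 + 4*S)/(8*S))
40377 + s(-215, K) = 40377 + (¼)*(-1 + 18*(-215))/(-215) = 40377 + (¼)*(-1/215)*(-1 - 3870) = 40377 + (¼)*(-1/215)*(-3871) = 40377 + 3871/860 = 34728091/860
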